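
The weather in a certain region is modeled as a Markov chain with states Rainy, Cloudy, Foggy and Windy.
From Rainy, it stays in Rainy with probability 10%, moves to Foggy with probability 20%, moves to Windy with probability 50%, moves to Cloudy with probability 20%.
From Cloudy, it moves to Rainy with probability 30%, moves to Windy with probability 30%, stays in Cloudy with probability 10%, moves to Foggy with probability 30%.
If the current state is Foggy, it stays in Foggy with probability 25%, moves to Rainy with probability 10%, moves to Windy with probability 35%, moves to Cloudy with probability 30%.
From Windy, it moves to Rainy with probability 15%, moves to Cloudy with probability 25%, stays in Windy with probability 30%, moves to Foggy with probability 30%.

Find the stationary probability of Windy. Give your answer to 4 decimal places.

Let the stationary distribution be π with π = πP and π_1 + π_2 + π_3 + π_4 = 1.
π_1 = 0.1·π_1 + 0.3·π_2 + 0.1·π_3 + 0.15·π_4
π_2 = 0.2·π_1 + 0.1·π_2 + 0.3·π_3 + 0.25·π_4
π_3 = 0.2·π_1 + 0.3·π_2 + 0.25·π_3 + 0.3·π_4
Solving with the normalization constraint gives π = (0.1617, 0.2221, 0.2703, 0.3459).
So the stationary probability of Windy is 0.3459.

0.3459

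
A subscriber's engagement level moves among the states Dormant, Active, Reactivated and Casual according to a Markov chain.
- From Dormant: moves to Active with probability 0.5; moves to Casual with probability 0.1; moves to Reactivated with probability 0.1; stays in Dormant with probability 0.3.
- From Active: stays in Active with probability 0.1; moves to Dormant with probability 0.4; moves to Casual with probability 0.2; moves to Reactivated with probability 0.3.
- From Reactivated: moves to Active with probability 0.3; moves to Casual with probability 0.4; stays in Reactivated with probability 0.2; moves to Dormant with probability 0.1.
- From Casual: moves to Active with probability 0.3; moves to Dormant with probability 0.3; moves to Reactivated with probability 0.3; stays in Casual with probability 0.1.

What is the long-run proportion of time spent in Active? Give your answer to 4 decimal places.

0.2976

Let the stationary distribution be π with π = πP and π_1 + π_2 + π_3 + π_4 = 1.
π_1 = 0.3·π_1 + 0.4·π_2 + 0.1·π_3 + 0.3·π_4
π_2 = 0.5·π_1 + 0.1·π_2 + 0.3·π_3 + 0.3·π_4
π_3 = 0.1·π_1 + 0.3·π_2 + 0.2·π_3 + 0.3·π_4
Solving with the normalization constraint gives π = (0.2856, 0.2976, 0.2208, 0.1960).
So the stationary probability of Active is 0.2976.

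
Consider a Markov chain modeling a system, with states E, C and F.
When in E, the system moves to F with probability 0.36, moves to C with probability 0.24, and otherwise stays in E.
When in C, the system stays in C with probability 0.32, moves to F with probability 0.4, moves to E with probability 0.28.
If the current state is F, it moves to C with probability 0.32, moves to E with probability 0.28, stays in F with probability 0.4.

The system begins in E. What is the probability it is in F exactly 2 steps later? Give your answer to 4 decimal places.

0.3840

Sum over the intermediate state after 1 step:
P = P(E→E)·P(E→F) + P(E→C)·P(C→F) + P(E→F)·P(F→F)
  = 0.4×0.36 + 0.24×0.4 + 0.36×0.4
  = 0.1440 + 0.0960 + 0.1440 = 0.3840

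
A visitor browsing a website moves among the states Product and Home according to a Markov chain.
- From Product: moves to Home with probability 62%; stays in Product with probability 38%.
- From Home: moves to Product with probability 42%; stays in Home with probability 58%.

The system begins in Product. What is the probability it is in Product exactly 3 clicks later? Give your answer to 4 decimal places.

0.4038

Propagate the distribution vector 3 clicks from Product.
After 0 clicks: (1.0000, 0.0000)
After 1 click: (0.3800, 0.6200)
After 2 clicks: (0.4048, 0.5952)
After 3 clicks: (0.4038, 0.5962)
P(in Product after 3 clicks) = 0.4038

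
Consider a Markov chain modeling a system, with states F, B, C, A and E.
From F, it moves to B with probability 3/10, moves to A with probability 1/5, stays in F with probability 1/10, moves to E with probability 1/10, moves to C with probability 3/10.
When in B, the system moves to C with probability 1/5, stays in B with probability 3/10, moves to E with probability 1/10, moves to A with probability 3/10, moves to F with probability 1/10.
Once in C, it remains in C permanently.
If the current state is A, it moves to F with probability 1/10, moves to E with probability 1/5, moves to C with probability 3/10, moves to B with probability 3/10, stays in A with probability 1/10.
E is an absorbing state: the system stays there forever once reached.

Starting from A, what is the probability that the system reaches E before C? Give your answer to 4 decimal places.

0.3721

Let h(s) be the probability of absorption at E starting from transient state s. Then h(E) = 1 and h(C) = 0. By first-step analysis:
h(F) = 0.1·h(F) + 0.3·h(B) + 0.3·0 + 0.2·h(A) + 0.1·1
h(B) = 0.1·h(F) + 0.3·h(B) + 0.2·0 + 0.3·h(A) + 0.1·1
h(A) = 0.1·h(F) + 0.3·h(B) + 0.3·0 + 0.1·h(A) + 0.2·1
Solving: h(F) = 0.3093, h(B) = 0.3465, h(A) = 0.3721.
Starting from A, the probability is 0.3721.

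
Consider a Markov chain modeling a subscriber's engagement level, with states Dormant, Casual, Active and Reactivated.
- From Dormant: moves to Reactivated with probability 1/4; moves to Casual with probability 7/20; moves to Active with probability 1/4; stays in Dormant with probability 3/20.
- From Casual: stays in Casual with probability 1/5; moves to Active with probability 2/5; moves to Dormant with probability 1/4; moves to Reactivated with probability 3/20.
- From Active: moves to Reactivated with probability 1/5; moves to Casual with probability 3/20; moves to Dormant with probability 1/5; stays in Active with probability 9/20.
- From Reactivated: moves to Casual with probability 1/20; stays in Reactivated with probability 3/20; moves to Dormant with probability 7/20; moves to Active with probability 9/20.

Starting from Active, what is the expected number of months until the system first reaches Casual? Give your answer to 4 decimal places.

5.7556

Let t(s) be the expected number of months to first reach Casual from state s, with t(Casual) = 0. Conditioning on the first month:
t(Dormant) = 1 + 0.15·t(Dormant) + 0.25·t(Active) + 0.25·t(Reactivated)
t(Active) = 1 + 0.2·t(Dormant) + 0.45·t(Active) + 0.2·t(Reactivated)
t(Reactivated) = 1 + 0.35·t(Dormant) + 0.45·t(Active) + 0.15·t(Reactivated)
Solving: t(Dormant) = 4.6781, t(Active) = 5.7556, t(Reactivated) = 6.1498.
Expected months from Active to Casual: 5.7556.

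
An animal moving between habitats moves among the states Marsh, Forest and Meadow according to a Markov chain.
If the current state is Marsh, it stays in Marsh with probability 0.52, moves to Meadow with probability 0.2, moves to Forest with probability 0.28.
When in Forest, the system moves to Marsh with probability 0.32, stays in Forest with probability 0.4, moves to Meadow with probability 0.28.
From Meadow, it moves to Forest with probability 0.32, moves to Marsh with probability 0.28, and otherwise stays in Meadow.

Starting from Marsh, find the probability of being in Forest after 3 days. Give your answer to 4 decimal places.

0.3291

Propagate the distribution vector 3 days from Marsh.
After 0 days: (1.0000, 0.0000, 0.0000)
After 1 day: (0.5200, 0.2800, 0.2000)
After 2 days: (0.4160, 0.3216, 0.2624)
After 3 days: (0.3927, 0.3291, 0.2782)
P(in Forest after 3 days) = 0.3291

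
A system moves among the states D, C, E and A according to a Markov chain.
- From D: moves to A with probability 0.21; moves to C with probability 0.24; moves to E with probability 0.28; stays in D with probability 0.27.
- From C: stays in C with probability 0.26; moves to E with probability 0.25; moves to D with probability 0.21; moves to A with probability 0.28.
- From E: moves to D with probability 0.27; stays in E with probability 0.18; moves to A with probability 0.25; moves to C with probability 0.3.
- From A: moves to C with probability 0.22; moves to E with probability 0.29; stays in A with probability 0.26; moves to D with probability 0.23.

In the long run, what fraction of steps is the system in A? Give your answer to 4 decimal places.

0.2504

Let the stationary distribution be π with π = πP and π_1 + π_2 + π_3 + π_4 = 1.
π_1 = 0.27·π_1 + 0.21·π_2 + 0.27·π_3 + 0.23·π_4
π_2 = 0.24·π_1 + 0.26·π_2 + 0.3·π_3 + 0.22·π_4
π_3 = 0.28·π_1 + 0.25·π_2 + 0.18·π_3 + 0.29·π_4
Solving with the normalization constraint gives π = (0.2447, 0.2551, 0.2499, 0.2504).
So the stationary probability of A is 0.2504.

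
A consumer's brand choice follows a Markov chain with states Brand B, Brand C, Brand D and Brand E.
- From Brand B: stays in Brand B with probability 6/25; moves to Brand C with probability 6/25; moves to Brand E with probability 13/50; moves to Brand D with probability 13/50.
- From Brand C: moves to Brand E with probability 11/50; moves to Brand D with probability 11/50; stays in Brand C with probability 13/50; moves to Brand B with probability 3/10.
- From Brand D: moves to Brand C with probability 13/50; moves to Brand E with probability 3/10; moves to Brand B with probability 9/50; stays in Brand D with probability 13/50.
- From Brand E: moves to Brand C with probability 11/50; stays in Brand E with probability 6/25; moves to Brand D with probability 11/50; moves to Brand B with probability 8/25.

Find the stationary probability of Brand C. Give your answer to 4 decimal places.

Let the stationary distribution be π with π = πP and π_1 + π_2 + π_3 + π_4 = 1.
π_1 = 0.24·π_1 + 0.3·π_2 + 0.18·π_3 + 0.32·π_4
π_2 = 0.24·π_1 + 0.26·π_2 + 0.26·π_3 + 0.22·π_4
π_3 = 0.26·π_1 + 0.22·π_2 + 0.26·π_3 + 0.22·π_4
Solving with the normalization constraint gives π = (0.2607, 0.2446, 0.2400, 0.2547).
So the stationary probability of Brand C is 0.2446.

0.2446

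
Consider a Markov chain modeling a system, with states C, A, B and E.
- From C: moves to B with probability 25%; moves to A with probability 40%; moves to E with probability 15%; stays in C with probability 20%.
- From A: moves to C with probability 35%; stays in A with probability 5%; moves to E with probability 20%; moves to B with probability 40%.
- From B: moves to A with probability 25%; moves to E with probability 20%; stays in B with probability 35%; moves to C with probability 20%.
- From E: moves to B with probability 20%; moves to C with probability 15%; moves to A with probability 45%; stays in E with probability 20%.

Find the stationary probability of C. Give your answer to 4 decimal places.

0.2309

Let the stationary distribution be π with π = πP and π_1 + π_2 + π_3 + π_4 = 1.
π_1 = 0.2·π_1 + 0.35·π_2 + 0.2·π_3 + 0.15·π_4
π_2 = 0.4·π_1 + 0.05·π_2 + 0.25·π_3 + 0.45·π_4
π_3 = 0.25·π_1 + 0.4·π_2 + 0.35·π_3 + 0.2·π_4
Solving with the normalization constraint gives π = (0.2309, 0.2686, 0.3121, 0.1885).
So the stationary probability of C is 0.2309.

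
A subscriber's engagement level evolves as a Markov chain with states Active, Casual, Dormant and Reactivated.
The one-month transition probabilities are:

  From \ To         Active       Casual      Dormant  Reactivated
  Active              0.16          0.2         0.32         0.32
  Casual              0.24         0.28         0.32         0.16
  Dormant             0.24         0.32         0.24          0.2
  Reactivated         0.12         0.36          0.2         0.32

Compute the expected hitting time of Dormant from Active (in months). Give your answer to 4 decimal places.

3.4880

Let t(s) be the expected number of months to first reach Dormant from state s, with t(Dormant) = 0. Conditioning on the first month:
t(Active) = 1 + 0.16·t(Active) + 0.2·t(Casual) + 0.32·t(Reactivated)
t(Casual) = 1 + 0.24·t(Active) + 0.28·t(Casual) + 0.16·t(Reactivated)
t(Reactivated) = 1 + 0.12·t(Active) + 0.36·t(Casual) + 0.32·t(Reactivated)
Solving: t(Active) = 3.4880, t(Casual) = 3.4171, t(Reactivated) = 3.8952.
Expected months from Active to Dormant: 3.4880.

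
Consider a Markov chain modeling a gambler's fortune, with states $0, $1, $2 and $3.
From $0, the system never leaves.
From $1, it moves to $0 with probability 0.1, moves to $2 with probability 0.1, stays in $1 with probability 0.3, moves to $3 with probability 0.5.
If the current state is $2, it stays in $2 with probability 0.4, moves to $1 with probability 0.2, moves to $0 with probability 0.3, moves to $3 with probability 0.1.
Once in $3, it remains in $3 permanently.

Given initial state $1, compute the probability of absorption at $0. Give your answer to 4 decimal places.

Let h(s) be the probability of absorption at $0 starting from transient state s. Then h($0) = 1 and h($3) = 0. By first-step analysis:
h($1) = 0.1·1 + 0.3·h($1) + 0.1·h($2) + 0.5·0
h($2) = 0.3·1 + 0.2·h($1) + 0.4·h($2) + 0.1·0
Solving: h($1) = 0.2250, h($2) = 0.5750.
Starting from $1, the probability is 0.2250.

0.2250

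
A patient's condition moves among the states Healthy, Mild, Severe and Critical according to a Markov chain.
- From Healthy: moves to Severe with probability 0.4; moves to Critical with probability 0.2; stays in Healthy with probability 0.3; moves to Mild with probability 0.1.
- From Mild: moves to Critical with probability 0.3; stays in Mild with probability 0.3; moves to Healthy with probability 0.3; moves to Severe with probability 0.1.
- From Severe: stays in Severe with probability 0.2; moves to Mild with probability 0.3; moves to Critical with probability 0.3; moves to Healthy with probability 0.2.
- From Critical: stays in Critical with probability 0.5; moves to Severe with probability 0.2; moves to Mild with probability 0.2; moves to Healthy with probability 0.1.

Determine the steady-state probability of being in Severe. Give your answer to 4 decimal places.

0.2193

Let the stationary distribution be π with π = πP and π_1 + π_2 + π_3 + π_4 = 1.
π_1 = 0.3·π_1 + 0.3·π_2 + 0.2·π_3 + 0.1·π_4
π_2 = 0.1·π_1 + 0.3·π_2 + 0.3·π_3 + 0.2·π_4
π_3 = 0.4·π_1 + 0.1·π_2 + 0.2·π_3 + 0.2·π_4
Solving with the normalization constraint gives π = (0.2083, 0.2234, 0.2193, 0.3490).
So the stationary probability of Severe is 0.2193.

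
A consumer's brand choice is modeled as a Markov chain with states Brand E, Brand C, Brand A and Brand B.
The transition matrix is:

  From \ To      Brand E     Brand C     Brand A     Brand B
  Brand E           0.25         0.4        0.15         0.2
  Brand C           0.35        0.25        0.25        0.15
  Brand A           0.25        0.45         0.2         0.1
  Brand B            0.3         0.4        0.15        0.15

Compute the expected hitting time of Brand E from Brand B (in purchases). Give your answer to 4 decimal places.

Let t(s) be the expected number of purchases to first reach Brand E from state s, with t(Brand E) = 0. Conditioning on the first purchase:
t(Brand C) = 1 + 0.25·t(Brand C) + 0.25·t(Brand A) + 0.15·t(Brand B)
t(Brand A) = 1 + 0.45·t(Brand C) + 0.2·t(Brand A) + 0.1·t(Brand B)
t(Brand B) = 1 + 0.4·t(Brand C) + 0.15·t(Brand A) + 0.15·t(Brand B)
Solving: t(Brand C) = 3.1194, t(Brand A) = 3.4104, t(Brand B) = 3.2463.
Expected purchases from Brand B to Brand E: 3.2463.

3.2463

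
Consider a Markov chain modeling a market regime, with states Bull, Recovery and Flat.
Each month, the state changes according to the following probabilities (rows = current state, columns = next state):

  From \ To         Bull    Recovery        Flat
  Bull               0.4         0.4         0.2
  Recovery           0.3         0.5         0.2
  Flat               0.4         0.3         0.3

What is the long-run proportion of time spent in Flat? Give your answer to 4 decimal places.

0.2222

Let the stationary distribution be π with π = πP and π_1 + π_2 + π_3 = 1.
π_1 = 0.4·π_1 + 0.3·π_2 + 0.4·π_3
π_2 = 0.4·π_1 + 0.5·π_2 + 0.3·π_3
Solving with the normalization constraint gives π = (0.3580, 0.4198, 0.2222).
So the stationary probability of Flat is 0.2222.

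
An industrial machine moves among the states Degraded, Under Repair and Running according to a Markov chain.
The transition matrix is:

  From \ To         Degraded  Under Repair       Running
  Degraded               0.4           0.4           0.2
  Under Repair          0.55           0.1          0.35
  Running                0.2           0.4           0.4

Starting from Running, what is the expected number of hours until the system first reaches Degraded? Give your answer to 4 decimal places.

3.2500

Let t(s) be the expected number of hours to first reach Degraded from state s, with t(Degraded) = 0. Conditioning on the first hour:
t(Under Repair) = 1 + 0.1·t(Under Repair) + 0.35·t(Running)
t(Running) = 1 + 0.4·t(Under Repair) + 0.4·t(Running)
Solving: t(Under Repair) = 2.3750, t(Running) = 3.2500.
Expected hours from Running to Degraded: 3.2500.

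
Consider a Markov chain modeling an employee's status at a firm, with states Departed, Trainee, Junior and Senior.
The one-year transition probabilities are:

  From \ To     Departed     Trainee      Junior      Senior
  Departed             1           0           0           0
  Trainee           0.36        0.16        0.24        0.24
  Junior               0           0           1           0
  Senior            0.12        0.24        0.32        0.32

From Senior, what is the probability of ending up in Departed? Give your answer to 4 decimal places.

Let h(s) be the probability of absorption at Departed starting from transient state s. Then h(Departed) = 1 and h(Junior) = 0. By first-step analysis:
h(Trainee) = 0.36·1 + 0.16·h(Trainee) + 0.24·0 + 0.24·h(Senior)
h(Senior) = 0.12·1 + 0.24·h(Trainee) + 0.32·0 + 0.32·h(Senior)
Solving: h(Trainee) = 0.5327, h(Senior) = 0.3645.
Starting from Senior, the probability is 0.3645.

0.3645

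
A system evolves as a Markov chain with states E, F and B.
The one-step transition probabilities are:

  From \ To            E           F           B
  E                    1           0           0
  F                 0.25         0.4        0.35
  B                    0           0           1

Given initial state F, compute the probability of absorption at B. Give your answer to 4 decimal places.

0.5833

Let h(s) be the probability of absorption at B starting from transient state s. Then h(B) = 1 and h(E) = 0. By first-step analysis:
h(F) = 0.25·0 + 0.4·h(F) + 0.35·1
Solving: h(F) = 0.5833.
Starting from F, the probability is 0.5833.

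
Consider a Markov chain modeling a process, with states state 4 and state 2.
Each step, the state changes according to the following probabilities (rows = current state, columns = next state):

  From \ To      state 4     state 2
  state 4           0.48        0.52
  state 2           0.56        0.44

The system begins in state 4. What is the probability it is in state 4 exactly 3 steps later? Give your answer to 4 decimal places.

Propagate the distribution vector 3 steps from state 4.
After 0 steps: (1.0000, 0.0000)
After 1 step: (0.4800, 0.5200)
After 2 steps: (0.5216, 0.4784)
After 3 steps: (0.5183, 0.4817)
P(in state 4 after 3 steps) = 0.5183

0.5183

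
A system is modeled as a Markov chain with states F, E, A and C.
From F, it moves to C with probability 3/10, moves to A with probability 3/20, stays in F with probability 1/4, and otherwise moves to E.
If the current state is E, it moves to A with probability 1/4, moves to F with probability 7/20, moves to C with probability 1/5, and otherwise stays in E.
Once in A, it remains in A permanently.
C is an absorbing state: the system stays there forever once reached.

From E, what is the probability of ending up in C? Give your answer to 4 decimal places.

Let h(s) be the probability of absorption at C starting from transient state s. Then h(C) = 1 and h(A) = 0. By first-step analysis:
h(F) = 0.25·h(F) + 0.3·h(E) + 0.15·0 + 0.3·1
h(E) = 0.35·h(F) + 0.2·h(E) + 0.25·0 + 0.2·1
Solving: h(F) = 0.6061, h(E) = 0.5152.
Starting from E, the probability is 0.5152.

0.5152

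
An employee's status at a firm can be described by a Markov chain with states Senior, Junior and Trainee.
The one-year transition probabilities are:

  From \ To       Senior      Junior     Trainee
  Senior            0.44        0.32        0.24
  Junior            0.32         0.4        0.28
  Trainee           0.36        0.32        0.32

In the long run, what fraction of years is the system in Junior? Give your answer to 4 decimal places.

0.3478

Let the stationary distribution be π with π = πP and π_1 + π_2 + π_3 = 1.
π_1 = 0.44·π_1 + 0.32·π_2 + 0.36·π_3
π_2 = 0.32·π_1 + 0.4·π_2 + 0.32·π_3
Solving with the normalization constraint gives π = (0.3762, 0.3478, 0.2760).
So the stationary probability of Junior is 0.3478.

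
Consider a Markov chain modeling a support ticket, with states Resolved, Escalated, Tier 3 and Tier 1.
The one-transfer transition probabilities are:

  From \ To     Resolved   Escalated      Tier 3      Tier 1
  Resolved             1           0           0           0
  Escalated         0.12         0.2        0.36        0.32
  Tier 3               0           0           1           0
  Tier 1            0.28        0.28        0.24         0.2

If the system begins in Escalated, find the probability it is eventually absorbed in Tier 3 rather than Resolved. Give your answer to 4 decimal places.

0.6628

Let h(s) be the probability of absorption at Tier 3 starting from transient state s. Then h(Tier 3) = 1 and h(Resolved) = 0. By first-step analysis:
h(Escalated) = 0.12·0 + 0.2·h(Escalated) + 0.36·1 + 0.32·h(Tier 1)
h(Tier 1) = 0.28·0 + 0.28·h(Escalated) + 0.24·1 + 0.2·h(Tier 1)
Solving: h(Escalated) = 0.6628, h(Tier 1) = 0.5320.
Starting from Escalated, the probability is 0.6628.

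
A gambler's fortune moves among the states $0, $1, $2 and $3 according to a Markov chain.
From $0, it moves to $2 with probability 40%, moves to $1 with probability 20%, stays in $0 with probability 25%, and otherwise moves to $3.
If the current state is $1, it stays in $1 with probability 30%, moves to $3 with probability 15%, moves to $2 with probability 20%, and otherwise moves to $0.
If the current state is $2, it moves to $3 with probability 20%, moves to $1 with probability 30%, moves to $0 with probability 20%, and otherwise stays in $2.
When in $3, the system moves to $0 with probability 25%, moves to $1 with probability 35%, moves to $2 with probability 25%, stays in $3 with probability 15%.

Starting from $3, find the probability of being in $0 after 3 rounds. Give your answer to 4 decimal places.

0.2641

Propagate the distribution vector 3 rounds from $3.
After 0 rounds: (0.0000, 0.0000, 0.0000, 1.0000)
After 1 round: (0.2500, 0.3500, 0.2500, 0.1500)
After 2 rounds: (0.2725, 0.2825, 0.2825, 0.1625)
After 3 rounds: (0.2641, 0.2809, 0.2909, 0.1641)
P(in $0 after 3 rounds) = 0.2641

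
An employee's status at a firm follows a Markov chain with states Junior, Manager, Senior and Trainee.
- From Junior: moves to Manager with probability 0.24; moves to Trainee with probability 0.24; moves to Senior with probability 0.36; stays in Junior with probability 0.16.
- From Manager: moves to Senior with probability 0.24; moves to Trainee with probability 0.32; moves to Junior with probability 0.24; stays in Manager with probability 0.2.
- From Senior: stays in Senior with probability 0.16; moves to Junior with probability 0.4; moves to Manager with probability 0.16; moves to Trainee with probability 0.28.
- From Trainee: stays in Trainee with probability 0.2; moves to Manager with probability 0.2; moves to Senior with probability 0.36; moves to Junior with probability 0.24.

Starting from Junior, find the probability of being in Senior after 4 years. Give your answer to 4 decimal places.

0.2789

Propagate the distribution vector 4 years from Junior.
After 0 years: (1.0000, 0.0000, 0.0000, 0.0000)
After 1 year: (0.1600, 0.2400, 0.3600, 0.2400)
After 2 years: (0.2848, 0.1920, 0.2592, 0.2640)
After 3 years: (0.2587, 0.2010, 0.2851, 0.2552)
After 4 years: (0.2649, 0.1989, 0.2789, 0.2573)
P(in Senior after 4 years) = 0.2789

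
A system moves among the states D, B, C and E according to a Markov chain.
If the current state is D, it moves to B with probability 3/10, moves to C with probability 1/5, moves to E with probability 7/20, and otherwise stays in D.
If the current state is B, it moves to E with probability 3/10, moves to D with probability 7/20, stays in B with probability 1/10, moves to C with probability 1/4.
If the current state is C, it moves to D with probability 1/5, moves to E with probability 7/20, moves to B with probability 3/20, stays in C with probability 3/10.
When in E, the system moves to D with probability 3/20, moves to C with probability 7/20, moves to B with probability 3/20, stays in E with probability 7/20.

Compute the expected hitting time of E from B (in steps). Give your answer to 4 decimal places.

3.0722

Let t(s) be the expected number of steps to first reach E from state s, with t(E) = 0. Conditioning on the first step:
t(D) = 1 + 0.15·t(D) + 0.3·t(B) + 0.2·t(C)
t(B) = 1 + 0.35·t(D) + 0.1·t(B) + 0.25·t(C)
t(C) = 1 + 0.2·t(D) + 0.15·t(B) + 0.3·t(C)
Solving: t(D) = 2.9502, t(B) = 3.0722, t(C) = 2.9298.
Expected steps from B to E: 3.0722.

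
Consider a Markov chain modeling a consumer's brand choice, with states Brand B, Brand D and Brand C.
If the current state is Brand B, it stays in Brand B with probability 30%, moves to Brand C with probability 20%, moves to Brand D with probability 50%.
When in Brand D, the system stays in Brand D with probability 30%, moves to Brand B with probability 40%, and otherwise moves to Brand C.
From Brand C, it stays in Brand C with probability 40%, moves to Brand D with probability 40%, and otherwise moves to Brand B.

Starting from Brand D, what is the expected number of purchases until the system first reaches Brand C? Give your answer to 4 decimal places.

3.7931

Let t(s) be the expected number of purchases to first reach Brand C from state s, with t(Brand C) = 0. Conditioning on the first purchase:
t(Brand B) = 1 + 0.3·t(Brand B) + 0.5·t(Brand D)
t(Brand D) = 1 + 0.4·t(Brand B) + 0.3·t(Brand D)
Solving: t(Brand B) = 4.1379, t(Brand D) = 3.7931.
Expected purchases from Brand D to Brand C: 3.7931.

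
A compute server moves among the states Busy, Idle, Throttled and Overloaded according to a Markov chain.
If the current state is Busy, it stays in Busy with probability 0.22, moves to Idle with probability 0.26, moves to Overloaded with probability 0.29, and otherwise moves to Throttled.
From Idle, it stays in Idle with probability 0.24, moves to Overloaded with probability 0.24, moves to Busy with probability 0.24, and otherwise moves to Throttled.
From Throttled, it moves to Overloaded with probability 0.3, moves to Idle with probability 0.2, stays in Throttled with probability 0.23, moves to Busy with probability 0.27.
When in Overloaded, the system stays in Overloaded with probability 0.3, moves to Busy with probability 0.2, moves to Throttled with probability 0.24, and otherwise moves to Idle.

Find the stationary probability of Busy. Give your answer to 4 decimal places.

Let the stationary distribution be π with π = πP and π_1 + π_2 + π_3 + π_4 = 1.
π_1 = 0.22·π_1 + 0.24·π_2 + 0.27·π_3 + 0.2·π_4
π_2 = 0.26·π_1 + 0.24·π_2 + 0.2·π_3 + 0.26·π_4
π_3 = 0.23·π_1 + 0.28·π_2 + 0.23·π_3 + 0.24·π_4
Solving with the normalization constraint gives π = (0.2314, 0.2405, 0.2449, 0.2833).
So the stationary probability of Busy is 0.2314.

0.2314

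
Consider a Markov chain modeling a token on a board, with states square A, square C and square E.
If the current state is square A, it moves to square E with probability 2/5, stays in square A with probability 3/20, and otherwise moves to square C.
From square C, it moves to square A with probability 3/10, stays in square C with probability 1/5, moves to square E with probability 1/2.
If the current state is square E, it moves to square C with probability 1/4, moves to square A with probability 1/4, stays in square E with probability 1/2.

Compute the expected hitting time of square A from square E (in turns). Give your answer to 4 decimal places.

Let t(s) be the expected number of turns to first reach square A from state s, with t(square A) = 0. Conditioning on the first turn:
t(square C) = 1 + 0.2·t(square C) + 0.5·t(square E)
t(square E) = 1 + 0.25·t(square C) + 0.5·t(square E)
Solving: t(square C) = 3.6364, t(square E) = 3.8182.
Expected turns from square E to square A: 3.8182.

3.8182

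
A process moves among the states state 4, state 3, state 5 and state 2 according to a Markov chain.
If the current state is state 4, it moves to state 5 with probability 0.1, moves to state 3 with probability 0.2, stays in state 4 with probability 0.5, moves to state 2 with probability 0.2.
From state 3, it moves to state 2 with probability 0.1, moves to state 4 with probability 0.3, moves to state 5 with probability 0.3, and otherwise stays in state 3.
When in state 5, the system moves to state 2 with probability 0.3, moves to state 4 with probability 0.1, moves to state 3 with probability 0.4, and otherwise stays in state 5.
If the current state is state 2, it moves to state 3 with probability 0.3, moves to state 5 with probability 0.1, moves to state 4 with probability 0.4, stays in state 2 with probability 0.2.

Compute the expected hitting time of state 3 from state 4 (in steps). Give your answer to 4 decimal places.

Let t(s) be the expected number of steps to first reach state 3 from state s, with t(state 3) = 0. Conditioning on the first step:
t(state 4) = 1 + 0.5·t(state 4) + 0.1·t(state 5) + 0.2·t(state 2)
t(state 5) = 1 + 0.1·t(state 4) + 0.2·t(state 5) + 0.3·t(state 2)
t(state 2) = 1 + 0.4·t(state 4) + 0.1·t(state 5) + 0.2·t(state 2)
Solving: t(state 4) = 4.1096, t(state 5) = 3.1507, t(state 2) = 3.6986.
Expected steps from state 4 to state 3: 4.1096.

4.1096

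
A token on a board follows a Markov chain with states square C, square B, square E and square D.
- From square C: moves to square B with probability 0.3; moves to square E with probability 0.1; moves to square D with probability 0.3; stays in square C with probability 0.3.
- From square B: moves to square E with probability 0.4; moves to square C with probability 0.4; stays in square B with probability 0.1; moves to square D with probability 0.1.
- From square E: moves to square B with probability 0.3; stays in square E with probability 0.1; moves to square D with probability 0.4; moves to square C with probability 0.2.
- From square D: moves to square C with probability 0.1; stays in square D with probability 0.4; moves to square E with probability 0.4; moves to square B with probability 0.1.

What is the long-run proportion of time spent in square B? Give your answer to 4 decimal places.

0.1970

Let the stationary distribution be π with π = πP and π_1 + π_2 + π_3 + π_4 = 1.
π_1 = 0.3·π_1 + 0.4·π_2 + 0.2·π_3 + 0.1·π_4
π_2 = 0.3·π_1 + 0.1·π_2 + 0.3·π_3 + 0.1·π_4
π_3 = 0.1·π_1 + 0.4·π_2 + 0.1·π_3 + 0.4·π_4
Solving with the normalization constraint gives π = (0.2307, 0.1970, 0.2545, 0.3178).
So the stationary probability of square B is 0.1970.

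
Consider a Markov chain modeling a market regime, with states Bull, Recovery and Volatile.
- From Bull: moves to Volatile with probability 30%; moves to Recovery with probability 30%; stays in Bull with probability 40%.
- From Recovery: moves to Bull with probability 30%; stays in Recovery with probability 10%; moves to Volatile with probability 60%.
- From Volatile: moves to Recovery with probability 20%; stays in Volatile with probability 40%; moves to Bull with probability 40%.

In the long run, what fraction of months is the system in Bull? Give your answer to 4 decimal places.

0.3784

Let the stationary distribution be π with π = πP and π_1 + π_2 + π_3 = 1.
π_1 = 0.4·π_1 + 0.3·π_2 + 0.4·π_3
π_2 = 0.3·π_1 + 0.1·π_2 + 0.2·π_3
Solving with the normalization constraint gives π = (0.3784, 0.2162, 0.4054).
So the stationary probability of Bull is 0.3784.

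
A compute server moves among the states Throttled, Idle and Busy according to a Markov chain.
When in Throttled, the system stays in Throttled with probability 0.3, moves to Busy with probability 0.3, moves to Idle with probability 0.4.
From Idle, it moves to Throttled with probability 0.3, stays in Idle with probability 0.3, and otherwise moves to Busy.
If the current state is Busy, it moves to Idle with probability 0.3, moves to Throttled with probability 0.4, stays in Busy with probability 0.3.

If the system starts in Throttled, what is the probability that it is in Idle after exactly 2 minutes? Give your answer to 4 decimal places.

Sum over the intermediate state after 1 minute:
P = P(Throttled→Throttled)·P(Throttled→Idle) + P(Throttled→Idle)·P(Idle→Idle) + P(Throttled→Busy)·P(Busy→Idle)
  = 0.3×0.4 + 0.4×0.3 + 0.3×0.3
  = 0.1200 + 0.1200 + 0.0900 = 0.3300

0.3300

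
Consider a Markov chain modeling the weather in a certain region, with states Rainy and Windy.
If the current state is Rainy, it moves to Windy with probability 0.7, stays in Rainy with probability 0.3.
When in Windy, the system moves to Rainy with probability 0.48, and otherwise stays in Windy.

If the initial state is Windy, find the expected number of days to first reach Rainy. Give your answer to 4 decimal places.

2.0833

Let t(s) be the expected number of days to first reach Rainy from state s, with t(Rainy) = 0. Conditioning on the first day:
t(Windy) = 1 + 0.52·t(Windy)
Solving: t(Windy) = 2.0833.
Expected days from Windy to Rainy: 2.0833.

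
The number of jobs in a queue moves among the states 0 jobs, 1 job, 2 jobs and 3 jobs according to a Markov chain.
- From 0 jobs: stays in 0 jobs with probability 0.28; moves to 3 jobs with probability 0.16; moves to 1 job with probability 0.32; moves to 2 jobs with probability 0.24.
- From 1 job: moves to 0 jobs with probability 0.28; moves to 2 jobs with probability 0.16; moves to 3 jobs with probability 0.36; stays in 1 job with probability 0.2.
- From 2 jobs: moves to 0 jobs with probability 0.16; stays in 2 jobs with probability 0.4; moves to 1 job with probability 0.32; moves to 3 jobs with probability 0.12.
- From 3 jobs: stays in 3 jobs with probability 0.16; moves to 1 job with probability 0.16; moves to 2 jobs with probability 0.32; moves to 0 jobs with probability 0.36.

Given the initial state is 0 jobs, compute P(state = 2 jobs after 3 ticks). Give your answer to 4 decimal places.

0.2792

Propagate the distribution vector 3 ticks from 0 jobs.
After 0 ticks: (1.0000, 0.0000, 0.0000, 0.0000)
After 1 tick: (0.2800, 0.3200, 0.2400, 0.1600)
After 2 ticks: (0.2640, 0.2560, 0.2656, 0.2144)
After 3 ticks: (0.2653, 0.2550, 0.2792, 0.2006)
P(in 2 jobs after 3 ticks) = 0.2792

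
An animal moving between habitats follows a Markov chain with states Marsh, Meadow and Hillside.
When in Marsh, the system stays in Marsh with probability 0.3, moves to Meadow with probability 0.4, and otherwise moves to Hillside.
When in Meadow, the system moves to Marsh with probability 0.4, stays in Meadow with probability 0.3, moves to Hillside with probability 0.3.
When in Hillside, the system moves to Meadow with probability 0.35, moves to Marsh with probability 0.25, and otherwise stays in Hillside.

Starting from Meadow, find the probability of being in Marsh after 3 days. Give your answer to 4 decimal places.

0.3190

Propagate the distribution vector 3 days from Meadow.
After 0 days: (0.0000, 1.0000, 0.0000)
After 1 day: (0.4000, 0.3000, 0.3000)
After 2 days: (0.3150, 0.3550, 0.3300)
After 3 days: (0.3190, 0.3480, 0.3330)
P(in Marsh after 3 days) = 0.3190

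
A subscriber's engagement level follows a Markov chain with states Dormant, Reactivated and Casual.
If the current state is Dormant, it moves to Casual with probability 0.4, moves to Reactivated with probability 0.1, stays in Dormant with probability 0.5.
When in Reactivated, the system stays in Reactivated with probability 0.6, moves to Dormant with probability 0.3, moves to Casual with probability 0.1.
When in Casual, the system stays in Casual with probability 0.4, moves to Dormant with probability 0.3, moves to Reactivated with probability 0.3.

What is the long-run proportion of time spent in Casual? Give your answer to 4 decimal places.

0.3036

Let the stationary distribution be π with π = πP and π_1 + π_2 + π_3 = 1.
π_1 = 0.5·π_1 + 0.3·π_2 + 0.3·π_3
π_2 = 0.1·π_1 + 0.6·π_2 + 0.3·π_3
Solving with the normalization constraint gives π = (0.3750, 0.3214, 0.3036).
So the stationary probability of Casual is 0.3036.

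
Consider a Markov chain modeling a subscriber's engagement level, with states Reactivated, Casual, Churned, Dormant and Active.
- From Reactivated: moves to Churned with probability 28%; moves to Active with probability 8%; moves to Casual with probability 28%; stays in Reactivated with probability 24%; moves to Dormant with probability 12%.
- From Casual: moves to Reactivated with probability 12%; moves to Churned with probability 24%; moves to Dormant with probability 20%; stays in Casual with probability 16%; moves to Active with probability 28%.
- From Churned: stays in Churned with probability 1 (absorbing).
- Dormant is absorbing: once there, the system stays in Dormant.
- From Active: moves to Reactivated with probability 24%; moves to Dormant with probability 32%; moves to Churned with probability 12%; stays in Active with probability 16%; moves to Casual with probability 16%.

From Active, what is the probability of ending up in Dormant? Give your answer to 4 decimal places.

Let h(s) be the probability of absorption at Dormant starting from transient state s. Then h(Dormant) = 1 and h(Churned) = 0. By first-step analysis:
h(Reactivated) = 0.24·h(Reactivated) + 0.28·h(Casual) + 0.28·0 + 0.12·1 + 0.08·h(Active)
h(Casual) = 0.12·h(Reactivated) + 0.16·h(Casual) + 0.24·0 + 0.2·1 + 0.28·h(Active)
h(Active) = 0.24·h(Reactivated) + 0.16·h(Casual) + 0.12·0 + 0.32·1 + 0.16·h(Active)
Solving: h(Reactivated) = 0.4011, h(Casual) = 0.4918, h(Active) = 0.5892.
Starting from Active, the probability is 0.5892.

0.5892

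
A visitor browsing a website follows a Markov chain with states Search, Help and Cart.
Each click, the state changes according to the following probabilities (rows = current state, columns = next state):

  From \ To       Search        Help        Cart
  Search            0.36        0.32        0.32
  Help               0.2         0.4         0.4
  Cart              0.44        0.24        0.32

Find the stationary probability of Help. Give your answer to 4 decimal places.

0.3178

Let the stationary distribution be π with π = πP and π_1 + π_2 + π_3 = 1.
π_1 = 0.36·π_1 + 0.2·π_2 + 0.44·π_3
π_2 = 0.32·π_1 + 0.4·π_2 + 0.24·π_3
Solving with the normalization constraint gives π = (0.3368, 0.3178, 0.3454).
So the stationary probability of Help is 0.3178.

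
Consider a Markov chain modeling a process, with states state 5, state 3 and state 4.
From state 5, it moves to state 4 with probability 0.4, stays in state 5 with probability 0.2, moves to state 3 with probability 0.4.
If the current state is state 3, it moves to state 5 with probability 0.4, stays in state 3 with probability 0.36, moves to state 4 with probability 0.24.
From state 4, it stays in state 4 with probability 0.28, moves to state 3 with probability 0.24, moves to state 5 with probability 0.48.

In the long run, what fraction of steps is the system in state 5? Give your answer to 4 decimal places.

Let the stationary distribution be π with π = πP and π_1 + π_2 + π_3 = 1.
π_1 = 0.2·π_1 + 0.4·π_2 + 0.48·π_3
π_2 = 0.4·π_1 + 0.36·π_2 + 0.24·π_3
Solving with the normalization constraint gives π = (0.3539, 0.3371, 0.3090).
So the stationary probability of state 5 is 0.3539.

0.3539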